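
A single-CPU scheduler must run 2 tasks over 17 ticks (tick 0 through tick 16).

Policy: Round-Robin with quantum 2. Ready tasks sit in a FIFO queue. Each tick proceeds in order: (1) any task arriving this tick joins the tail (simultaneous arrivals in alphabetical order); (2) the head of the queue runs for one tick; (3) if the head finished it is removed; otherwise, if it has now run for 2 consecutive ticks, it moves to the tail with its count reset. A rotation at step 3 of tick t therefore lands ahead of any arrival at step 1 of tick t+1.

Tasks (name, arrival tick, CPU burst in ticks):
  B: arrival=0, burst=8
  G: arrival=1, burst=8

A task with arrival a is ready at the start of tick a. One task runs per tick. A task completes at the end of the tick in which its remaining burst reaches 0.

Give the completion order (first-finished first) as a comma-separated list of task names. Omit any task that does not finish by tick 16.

completion order = B, G

t=0: queue=[B] q_used=0 → run B
t=1: queue=[B,G] q_used=1 → run B
t=2: queue=[G,B] q_used=0 → run G
t=3: queue=[G,B] q_used=1 → run G
t=4: queue=[B,G] q_used=0 → run B
t=5: queue=[B,G] q_used=1 → run B
t=6: queue=[G,B] q_used=0 → run G
t=7: queue=[G,B] q_used=1 → run G
t=8: queue=[B,G] q_used=0 → run B
t=9: queue=[B,G] q_used=1 → run B
t=10: queue=[G,B] q_used=0 → run G
t=11: queue=[G,B] q_used=1 → run G
t=12: queue=[B,G] q_used=0 → run B
t=13: queue=[B,G] q_used=1 → run B
t=14: queue=[G] q_used=0 → run G
t=15: queue=[G] q_used=1 → run G
t=16: (idle)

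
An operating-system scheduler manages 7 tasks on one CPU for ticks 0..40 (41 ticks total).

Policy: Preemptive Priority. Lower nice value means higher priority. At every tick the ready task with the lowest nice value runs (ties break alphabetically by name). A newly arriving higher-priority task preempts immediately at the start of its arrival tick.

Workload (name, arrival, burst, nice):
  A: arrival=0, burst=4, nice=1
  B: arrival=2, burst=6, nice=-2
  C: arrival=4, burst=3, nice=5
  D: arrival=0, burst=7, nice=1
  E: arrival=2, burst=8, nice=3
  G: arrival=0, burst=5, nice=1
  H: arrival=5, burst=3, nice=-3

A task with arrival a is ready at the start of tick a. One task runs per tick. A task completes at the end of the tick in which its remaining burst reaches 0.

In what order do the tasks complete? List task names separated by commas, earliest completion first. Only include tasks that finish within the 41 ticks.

completion order = H, B, A, D, G, E, C

t=0: ready={A,D,G} → run A
t=1: ready={A,D,G} → run A
t=2: ready={A,B,D,E,G} → run B
t=3: ready={A,B,D,E,G} → run B
t=4: ready={A,B,C,D,E,G} → run B
t=5: ready={A,B,C,D,E,G,H} → run H
t=6: ready={A,B,C,D,E,G,H} → run H
t=7: ready={A,B,C,D,E,G,H} → run H
t=8: ready={A,B,C,D,E,G} → run B
t=9: ready={A,B,C,D,E,G} → run B
t=10: ready={A,B,C,D,E,G} → run B
t=11: ready={A,C,D,E,G} → run A
t=12: ready={A,C,D,E,G} → run A
t=13: ready={C,D,E,G} → run D
t=14: ready={C,D,E,G} → run D
t=15: ready={C,D,E,G} → run D
t=16: ready={C,D,E,G} → run D
t=17: ready={C,D,E,G} → run D
t=18: ready={C,D,E,G} → run D
t=19: ready={C,D,E,G} → run D
t=20: ready={C,E,G} → run G
t=21: ready={C,E,G} → run G
t=22: ready={C,E,G} → run G
t=23: ready={C,E,G} → run G
t=24: ready={C,E,G} → run G
t=25: ready={C,E} → run E
t=26: ready={C,E} → run E
t=27: ready={C,E} → run E
t=28: ready={C,E} → run E
t=29: ready={C,E} → run E
t=30: ready={C,E} → run E
t=31: ready={C,E} → run E
t=32: ready={C,E} → run E
t=33: ready={C} → run C
t=34: ready={C} → run C
t=35: ready={C} → run C
t=36: (idle)
t=37: (idle)
t=38: (idle)
t=39: (idle)
t=40: (idle)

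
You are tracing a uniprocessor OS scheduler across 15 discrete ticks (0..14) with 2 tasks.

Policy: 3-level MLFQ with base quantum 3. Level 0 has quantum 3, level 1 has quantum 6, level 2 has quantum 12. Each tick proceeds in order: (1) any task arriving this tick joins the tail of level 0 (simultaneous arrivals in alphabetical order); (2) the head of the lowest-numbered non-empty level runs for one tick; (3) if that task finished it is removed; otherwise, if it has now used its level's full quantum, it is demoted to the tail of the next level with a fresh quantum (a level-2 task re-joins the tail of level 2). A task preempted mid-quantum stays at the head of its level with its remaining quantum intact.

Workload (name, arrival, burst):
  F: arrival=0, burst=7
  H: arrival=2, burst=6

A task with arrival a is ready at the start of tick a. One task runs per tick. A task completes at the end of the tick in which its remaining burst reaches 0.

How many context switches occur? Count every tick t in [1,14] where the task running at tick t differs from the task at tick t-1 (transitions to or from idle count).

t=0: L0/L1/L2 = F/-/- → run F
t=1: L0/L1/L2 = F/-/- → run F
t=2: L0/L1/L2 = FH/-/- → run F
t=3: L0/L1/L2 = H/F/- → run H
t=4: L0/L1/L2 = H/F/- → run H
t=5: L0/L1/L2 = H/F/- → run H
t=6: L0/L1/L2 = -/FH/- → run F
t=7: L0/L1/L2 = -/FH/- → run F
t=8: L0/L1/L2 = -/FH/- → run F
t=9: L0/L1/L2 = -/FH/- → run F
t=10: L0/L1/L2 = -/H/- → run H
t=11: L0/L1/L2 = -/H/- → run H
t=12: L0/L1/L2 = -/H/- → run H
t=13: (idle)
t=14: (idle)

context switches = 4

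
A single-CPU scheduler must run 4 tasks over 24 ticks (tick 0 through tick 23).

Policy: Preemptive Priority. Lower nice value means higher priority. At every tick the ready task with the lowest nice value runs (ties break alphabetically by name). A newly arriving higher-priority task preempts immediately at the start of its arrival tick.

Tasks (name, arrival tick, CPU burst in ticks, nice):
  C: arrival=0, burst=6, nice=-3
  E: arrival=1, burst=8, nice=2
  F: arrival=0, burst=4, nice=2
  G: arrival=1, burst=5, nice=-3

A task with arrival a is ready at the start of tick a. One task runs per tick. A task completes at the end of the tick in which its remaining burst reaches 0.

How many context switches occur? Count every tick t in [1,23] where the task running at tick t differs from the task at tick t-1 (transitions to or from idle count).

context switches = 4

t=0: ready={C,F} → run C
t=1: ready={C,E,F,G} → run C
t=2: ready={C,E,F,G} → run C
t=3: ready={C,E,F,G} → run C
t=4: ready={C,E,F,G} → run C
t=5: ready={C,E,F,G} → run C
t=6: ready={E,F,G} → run G
t=7: ready={E,F,G} → run G
t=8: ready={E,F,G} → run G
t=9: ready={E,F,G} → run G
t=10: ready={E,F,G} → run G
t=11: ready={E,F} → run E
t=12: ready={E,F} → run E
t=13: ready={E,F} → run E
t=14: ready={E,F} → run E
t=15: ready={E,F} → run E
t=16: ready={E,F} → run E
t=17: ready={E,F} → run E
t=18: ready={E,F} → run E
t=19: ready={F} → run F
t=20: ready={F} → run F
t=21: ready={F} → run F
t=22: ready={F} → run F
t=23: (idle)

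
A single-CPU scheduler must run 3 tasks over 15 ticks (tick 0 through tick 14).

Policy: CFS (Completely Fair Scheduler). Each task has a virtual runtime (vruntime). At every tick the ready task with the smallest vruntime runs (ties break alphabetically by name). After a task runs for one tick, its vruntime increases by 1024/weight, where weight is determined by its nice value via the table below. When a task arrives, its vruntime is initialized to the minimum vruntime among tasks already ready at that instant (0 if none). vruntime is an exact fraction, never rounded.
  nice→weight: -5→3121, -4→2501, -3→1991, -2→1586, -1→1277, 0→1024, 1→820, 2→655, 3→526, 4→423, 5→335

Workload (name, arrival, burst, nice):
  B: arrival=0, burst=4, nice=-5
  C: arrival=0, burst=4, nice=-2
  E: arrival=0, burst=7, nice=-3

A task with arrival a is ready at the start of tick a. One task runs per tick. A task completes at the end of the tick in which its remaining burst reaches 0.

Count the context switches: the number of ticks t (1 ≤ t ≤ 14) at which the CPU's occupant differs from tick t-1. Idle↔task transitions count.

context switches = 11

t=0: vr[B=0 C=0 E=0] → run B
t=1: vr[B=1024/3121 C=0 E=0] → run C
t=2: vr[B=1024/3121 C=512/793 E=0] → run E
t=3: vr[B=1024/3121 C=512/793 E=1024/1991] → run B
t=4: vr[B=2048/3121 C=512/793 E=1024/1991] → run E
t=5: vr[B=2048/3121 C=512/793 E=2048/1991] → run C
t=6: vr[B=2048/3121 C=1024/793 E=2048/1991] → run B
t=7: vr[B=3072/3121 C=1024/793 E=2048/1991] → run B
t=8: vr[C=1024/793 E=2048/1991] → run E
t=9: vr[C=1024/793 E=3072/1991] → run C
t=10: vr[C=1536/793 E=3072/1991] → run E
t=11: vr[C=1536/793 E=4096/1991] → run C
t=12: vr[E=4096/1991] → run E
t=13: vr[E=5120/1991] → run E
t=14: vr[E=6144/1991] → run E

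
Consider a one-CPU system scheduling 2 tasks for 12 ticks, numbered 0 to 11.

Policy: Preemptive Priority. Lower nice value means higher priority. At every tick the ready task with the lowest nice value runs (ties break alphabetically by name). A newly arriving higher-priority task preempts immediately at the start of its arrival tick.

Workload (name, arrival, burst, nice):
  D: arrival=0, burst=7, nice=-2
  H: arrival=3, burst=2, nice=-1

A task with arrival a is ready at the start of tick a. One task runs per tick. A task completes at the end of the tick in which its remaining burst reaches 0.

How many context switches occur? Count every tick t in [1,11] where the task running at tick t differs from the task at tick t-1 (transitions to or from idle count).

context switches = 2

t=0: ready={D} → run D
t=1: ready={D} → run D
t=2: ready={D} → run D
t=3: ready={D,H} → run D
t=4: ready={D,H} → run D
t=5: ready={D,H} → run D
t=6: ready={D,H} → run D
t=7: ready={H} → run H
t=8: ready={H} → run H
t=9: (idle)
t=10: (idle)
t=11: (idle)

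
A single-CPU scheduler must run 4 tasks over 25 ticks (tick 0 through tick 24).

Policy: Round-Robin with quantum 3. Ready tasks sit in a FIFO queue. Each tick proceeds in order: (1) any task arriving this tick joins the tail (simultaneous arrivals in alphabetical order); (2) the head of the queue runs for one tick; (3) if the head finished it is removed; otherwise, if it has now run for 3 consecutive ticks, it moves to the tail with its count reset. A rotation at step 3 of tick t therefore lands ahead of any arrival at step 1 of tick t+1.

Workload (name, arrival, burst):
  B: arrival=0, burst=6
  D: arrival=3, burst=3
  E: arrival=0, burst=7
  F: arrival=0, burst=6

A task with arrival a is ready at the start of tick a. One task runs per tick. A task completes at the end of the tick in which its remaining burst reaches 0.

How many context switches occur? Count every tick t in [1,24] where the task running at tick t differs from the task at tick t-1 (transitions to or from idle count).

t=0: queue=[B,E,F] q_used=0 → run B
t=1: queue=[B,E,F] q_used=1 → run B
t=2: queue=[B,E,F] q_used=2 → run B
t=3: queue=[E,F,B,D] q_used=0 → run E
t=4: queue=[E,F,B,D] q_used=1 → run E
t=5: queue=[E,F,B,D] q_used=2 → run E
t=6: queue=[F,B,D,E] q_used=0 → run F
t=7: queue=[F,B,D,E] q_used=1 → run F
t=8: queue=[F,B,D,E] q_used=2 → run F
t=9: queue=[B,D,E,F] q_used=0 → run B
t=10: queue=[B,D,E,F] q_used=1 → run B
t=11: queue=[B,D,E,F] q_used=2 → run B
t=12: queue=[D,E,F] q_used=0 → run D
t=13: queue=[D,E,F] q_used=1 → run D
t=14: queue=[D,E,F] q_used=2 → run D
t=15: queue=[E,F] q_used=0 → run E
t=16: queue=[E,F] q_used=1 → run E
t=17: queue=[E,F] q_used=2 → run E
t=18: queue=[F,E] q_used=0 → run F
t=19: queue=[F,E] q_used=1 → run F
t=20: queue=[F,E] q_used=2 → run F
t=21: queue=[E] q_used=0 → run E
t=22: (idle)
t=23: (idle)
t=24: (idle)

context switches = 8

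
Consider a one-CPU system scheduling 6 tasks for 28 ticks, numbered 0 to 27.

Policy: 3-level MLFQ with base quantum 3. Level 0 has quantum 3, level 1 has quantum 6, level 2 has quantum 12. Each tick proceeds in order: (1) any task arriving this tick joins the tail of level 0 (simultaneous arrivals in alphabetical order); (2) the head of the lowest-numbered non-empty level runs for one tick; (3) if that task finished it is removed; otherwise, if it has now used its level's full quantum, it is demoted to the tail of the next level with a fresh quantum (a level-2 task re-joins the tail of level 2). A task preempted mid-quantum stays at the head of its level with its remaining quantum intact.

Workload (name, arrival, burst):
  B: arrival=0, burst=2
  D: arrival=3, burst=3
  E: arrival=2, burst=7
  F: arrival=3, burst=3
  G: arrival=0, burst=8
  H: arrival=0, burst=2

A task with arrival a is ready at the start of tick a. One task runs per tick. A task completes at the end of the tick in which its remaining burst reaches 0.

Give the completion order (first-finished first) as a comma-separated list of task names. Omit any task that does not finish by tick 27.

completion order = B, H, D, F, G, E

t=0: L0/L1/L2 = BGH/-/- → run B
t=1: L0/L1/L2 = BGH/-/- → run B
t=2: L0/L1/L2 = GHE/-/- → run G
t=3: L0/L1/L2 = GHEDF/-/- → run G
t=4: L0/L1/L2 = GHEDF/-/- → run G
t=5: L0/L1/L2 = HEDF/G/- → run H
t=6: L0/L1/L2 = HEDF/G/- → run H
t=7: L0/L1/L2 = EDF/G/- → run E
t=8: L0/L1/L2 = EDF/G/- → run E
t=9: L0/L1/L2 = EDF/G/- → run E
t=10: L0/L1/L2 = DF/GE/- → run D
t=11: L0/L1/L2 = DF/GE/- → run D
t=12: L0/L1/L2 = DF/GE/- → run D
t=13: L0/L1/L2 = F/GE/- → run F
t=14: L0/L1/L2 = F/GE/- → run F
t=15: L0/L1/L2 = F/GE/- → run F
t=16: L0/L1/L2 = -/GE/- → run G
t=17: L0/L1/L2 = -/GE/- → run G
t=18: L0/L1/L2 = -/GE/- → run G
t=19: L0/L1/L2 = -/GE/- → run G
t=20: L0/L1/L2 = -/GE/- → run G
t=21: L0/L1/L2 = -/E/- → run E
t=22: L0/L1/L2 = -/E/- → run E
t=23: L0/L1/L2 = -/E/- → run E
t=24: L0/L1/L2 = -/E/- → run E
t=25: (idle)
t=26: (idle)
t=27: (idle)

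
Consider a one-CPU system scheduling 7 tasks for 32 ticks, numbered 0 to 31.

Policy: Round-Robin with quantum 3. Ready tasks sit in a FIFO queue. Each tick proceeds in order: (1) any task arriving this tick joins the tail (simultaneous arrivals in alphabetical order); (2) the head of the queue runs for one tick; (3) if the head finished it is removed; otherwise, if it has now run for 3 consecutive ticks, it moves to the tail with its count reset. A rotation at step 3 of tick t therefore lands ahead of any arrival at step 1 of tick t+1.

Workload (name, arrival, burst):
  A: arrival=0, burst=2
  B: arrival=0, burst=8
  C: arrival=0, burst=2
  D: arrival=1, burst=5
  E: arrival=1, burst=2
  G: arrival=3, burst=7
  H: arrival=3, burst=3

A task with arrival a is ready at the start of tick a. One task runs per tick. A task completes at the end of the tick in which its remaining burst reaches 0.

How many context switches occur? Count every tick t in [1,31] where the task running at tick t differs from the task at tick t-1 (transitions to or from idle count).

t=0: queue=[A,B,C] q_used=0 → run A
t=1: queue=[A,B,C,D,E] q_used=1 → run A
t=2: queue=[B,C,D,E] q_used=0 → run B
t=3: queue=[B,C,D,E,G,H] q_used=1 → run B
t=4: queue=[B,C,D,E,G,H] q_used=2 → run B
t=5: queue=[C,D,E,G,H,B] q_used=0 → run C
t=6: queue=[C,D,E,G,H,B] q_used=1 → run C
t=7: queue=[D,E,G,H,B] q_used=0 → run D
t=8: queue=[D,E,G,H,B] q_used=1 → run D
t=9: queue=[D,E,G,H,B] q_used=2 → run D
t=10: queue=[E,G,H,B,D] q_used=0 → run E
t=11: queue=[E,G,H,B,D] q_used=1 → run E
t=12: queue=[G,H,B,D] q_used=0 → run G
t=13: queue=[G,H,B,D] q_used=1 → run G
t=14: queue=[G,H,B,D] q_used=2 → run G
t=15: queue=[H,B,D,G] q_used=0 → run H
t=16: queue=[H,B,D,G] q_used=1 → run H
t=17: queue=[H,B,D,G] q_used=2 → run H
t=18: queue=[B,D,G] q_used=0 → run B
t=19: queue=[B,D,G] q_used=1 → run B
t=20: queue=[B,D,G] q_used=2 → run B
t=21: queue=[D,G,B] q_used=0 → run D
t=22: queue=[D,G,B] q_used=1 → run D
t=23: queue=[G,B] q_used=0 → run G
t=24: queue=[G,B] q_used=1 → run G
t=25: queue=[G,B] q_used=2 → run G
t=26: queue=[B,G] q_used=0 → run B
t=27: queue=[B,G] q_used=1 → run B
t=28: queue=[G] q_used=0 → run G
t=29: (idle)
t=30: (idle)
t=31: (idle)

context switches = 12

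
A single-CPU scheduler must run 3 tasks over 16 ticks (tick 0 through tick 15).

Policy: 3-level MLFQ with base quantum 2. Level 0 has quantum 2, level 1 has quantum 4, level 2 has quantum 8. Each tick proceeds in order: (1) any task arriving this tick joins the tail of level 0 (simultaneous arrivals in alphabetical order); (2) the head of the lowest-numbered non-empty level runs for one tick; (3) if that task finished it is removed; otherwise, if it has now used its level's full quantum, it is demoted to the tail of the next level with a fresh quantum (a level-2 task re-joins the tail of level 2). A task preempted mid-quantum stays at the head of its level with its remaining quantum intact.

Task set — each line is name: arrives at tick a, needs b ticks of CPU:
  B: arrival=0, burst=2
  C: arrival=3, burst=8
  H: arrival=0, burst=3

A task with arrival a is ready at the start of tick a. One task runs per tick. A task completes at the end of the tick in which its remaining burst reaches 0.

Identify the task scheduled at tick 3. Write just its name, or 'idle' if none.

running at tick 3 = H

t=0: L0/L1/L2 = BH/-/- → run B
t=1: L0/L1/L2 = BH/-/- → run B
t=2: L0/L1/L2 = H/-/- → run H
t=3: L0/L1/L2 = HC/-/- → run H
t=4: L0/L1/L2 = C/H/- → run C
t=5: L0/L1/L2 = C/H/- → run C
t=6: L0/L1/L2 = -/HC/- → run H
t=7: L0/L1/L2 = -/C/- → run C
t=8: L0/L1/L2 = -/C/- → run C
t=9: L0/L1/L2 = -/C/- → run C
t=10: L0/L1/L2 = -/C/- → run C
t=11: L0/L1/L2 = -/-/C → run C
t=12: L0/L1/L2 = -/-/C → run C
t=13: (idle)
t=14: (idle)
t=15: (idle)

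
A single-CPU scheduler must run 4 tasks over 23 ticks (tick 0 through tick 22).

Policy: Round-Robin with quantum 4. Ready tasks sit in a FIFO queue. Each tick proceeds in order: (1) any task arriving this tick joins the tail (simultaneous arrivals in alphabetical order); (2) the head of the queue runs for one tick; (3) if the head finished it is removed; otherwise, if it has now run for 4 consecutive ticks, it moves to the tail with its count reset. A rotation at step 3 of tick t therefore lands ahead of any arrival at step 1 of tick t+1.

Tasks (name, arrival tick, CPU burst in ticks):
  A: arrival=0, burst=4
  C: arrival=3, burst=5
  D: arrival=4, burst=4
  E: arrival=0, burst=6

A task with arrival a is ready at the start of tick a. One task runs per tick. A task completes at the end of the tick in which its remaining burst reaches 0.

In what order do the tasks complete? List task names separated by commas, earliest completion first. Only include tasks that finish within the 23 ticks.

completion order = A, D, E, C

t=0: queue=[A,E] q_used=0 → run A
t=1: queue=[A,E] q_used=1 → run A
t=2: queue=[A,E] q_used=2 → run A
t=3: queue=[A,E,C] q_used=3 → run A
t=4: queue=[E,C,D] q_used=0 → run E
t=5: queue=[E,C,D] q_used=1 → run E
t=6: queue=[E,C,D] q_used=2 → run E
t=7: queue=[E,C,D] q_used=3 → run E
t=8: queue=[C,D,E] q_used=0 → run C
t=9: queue=[C,D,E] q_used=1 → run C
t=10: queue=[C,D,E] q_used=2 → run C
t=11: queue=[C,D,E] q_used=3 → run C
t=12: queue=[D,E,C] q_used=0 → run D
t=13: queue=[D,E,C] q_used=1 → run D
t=14: queue=[D,E,C] q_used=2 → run D
t=15: queue=[D,E,C] q_used=3 → run D
t=16: queue=[E,C] q_used=0 → run E
t=17: queue=[E,C] q_used=1 → run E
t=18: queue=[C] q_used=0 → run C
t=19: (idle)
t=20: (idle)
t=21: (idle)
t=22: (idle)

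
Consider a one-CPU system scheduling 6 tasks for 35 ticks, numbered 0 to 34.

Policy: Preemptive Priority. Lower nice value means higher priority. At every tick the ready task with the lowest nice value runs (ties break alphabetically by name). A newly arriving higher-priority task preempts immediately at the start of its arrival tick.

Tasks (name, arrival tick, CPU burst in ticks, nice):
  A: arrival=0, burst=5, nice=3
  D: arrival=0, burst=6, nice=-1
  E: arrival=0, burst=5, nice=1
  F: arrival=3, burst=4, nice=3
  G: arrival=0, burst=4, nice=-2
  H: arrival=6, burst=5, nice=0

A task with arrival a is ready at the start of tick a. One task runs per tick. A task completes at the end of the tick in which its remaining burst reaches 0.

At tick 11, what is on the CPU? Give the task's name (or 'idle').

running at tick 11 = H

t=0: ready={A,D,E,G} → run G
t=1: ready={A,D,E,G} → run G
t=2: ready={A,D,E,G} → run G
t=3: ready={A,D,E,F,G} → run G
t=4: ready={A,D,E,F} → run D
t=5: ready={A,D,E,F} → run D
t=6: ready={A,D,E,F,H} → run D
t=7: ready={A,D,E,F,H} → run D
t=8: ready={A,D,E,F,H} → run D
t=9: ready={A,D,E,F,H} → run D
t=10: ready={A,E,F,H} → run H
t=11: ready={A,E,F,H} → run H
t=12: ready={A,E,F,H} → run H
t=13: ready={A,E,F,H} → run H
t=14: ready={A,E,F,H} → run H
t=15: ready={A,E,F} → run E
t=16: ready={A,E,F} → run E
t=17: ready={A,E,F} → run E
t=18: ready={A,E,F} → run E
t=19: ready={A,E,F} → run E
t=20: ready={A,F} → run A
t=21: ready={A,F} → run A
t=22: ready={A,F} → run A
t=23: ready={A,F} → run A
t=24: ready={A,F} → run A
t=25: ready={F} → run F
t=26: ready={F} → run F
t=27: ready={F} → run F
t=28: ready={F} → run F
t=29: (idle)
t=30: (idle)
t=31: (idle)
t=32: (idle)
t=33: (idle)
t=34: (idle)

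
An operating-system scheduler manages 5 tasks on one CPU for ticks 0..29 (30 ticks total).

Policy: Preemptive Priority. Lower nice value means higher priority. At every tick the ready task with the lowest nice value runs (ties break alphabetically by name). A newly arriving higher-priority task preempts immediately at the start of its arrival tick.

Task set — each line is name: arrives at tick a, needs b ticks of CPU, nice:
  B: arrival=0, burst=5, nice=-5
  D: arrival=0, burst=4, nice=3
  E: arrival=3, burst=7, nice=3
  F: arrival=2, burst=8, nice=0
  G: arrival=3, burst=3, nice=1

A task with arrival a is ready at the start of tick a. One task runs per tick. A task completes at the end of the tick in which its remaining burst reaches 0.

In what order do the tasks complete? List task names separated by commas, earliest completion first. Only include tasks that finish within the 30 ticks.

t=0: ready={B,D} → run B
t=1: ready={B,D} → run B
t=2: ready={B,D,F} → run B
t=3: ready={B,D,E,F,G} → run B
t=4: ready={B,D,E,F,G} → run B
t=5: ready={D,E,F,G} → run F
t=6: ready={D,E,F,G} → run F
t=7: ready={D,E,F,G} → run F
t=8: ready={D,E,F,G} → run F
t=9: ready={D,E,F,G} → run F
t=10: ready={D,E,F,G} → run F
t=11: ready={D,E,F,G} → run F
t=12: ready={D,E,F,G} → run F
t=13: ready={D,E,G} → run G
t=14: ready={D,E,G} → run G
t=15: ready={D,E,G} → run G
t=16: ready={D,E} → run D
t=17: ready={D,E} → run D
t=18: ready={D,E} → run D
t=19: ready={D,E} → run D
t=20: ready={E} → run E
t=21: ready={E} → run E
t=22: ready={E} → run E
t=23: ready={E} → run E
t=24: ready={E} → run E
t=25: ready={E} → run E
t=26: ready={E} → run E
t=27: (idle)
t=28: (idle)
t=29: (idle)

completion order = B, F, G, D, E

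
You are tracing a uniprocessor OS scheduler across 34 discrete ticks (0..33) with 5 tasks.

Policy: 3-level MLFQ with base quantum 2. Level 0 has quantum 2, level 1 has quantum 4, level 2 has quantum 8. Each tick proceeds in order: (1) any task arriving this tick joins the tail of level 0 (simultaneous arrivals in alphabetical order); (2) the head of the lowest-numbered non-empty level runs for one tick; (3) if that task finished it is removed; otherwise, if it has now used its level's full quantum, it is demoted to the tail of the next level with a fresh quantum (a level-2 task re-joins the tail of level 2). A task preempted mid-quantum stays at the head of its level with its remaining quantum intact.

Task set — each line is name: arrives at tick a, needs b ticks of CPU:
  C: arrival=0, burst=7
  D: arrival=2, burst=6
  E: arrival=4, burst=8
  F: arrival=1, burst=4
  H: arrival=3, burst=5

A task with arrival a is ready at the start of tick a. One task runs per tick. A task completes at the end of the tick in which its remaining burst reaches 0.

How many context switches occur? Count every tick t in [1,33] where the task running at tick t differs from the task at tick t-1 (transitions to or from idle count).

context switches = 12

t=0: L0/L1/L2 = C/-/- → run C
t=1: L0/L1/L2 = CF/-/- → run C
t=2: L0/L1/L2 = FD/C/- → run F
t=3: L0/L1/L2 = FDH/C/- → run F
t=4: L0/L1/L2 = DHE/CF/- → run D
t=5: L0/L1/L2 = DHE/CF/- → run D
t=6: L0/L1/L2 = HE/CFD/- → run H
t=7: L0/L1/L2 = HE/CFD/- → run H
t=8: L0/L1/L2 = E/CFDH/- → run E
t=9: L0/L1/L2 = E/CFDH/- → run E
t=10: L0/L1/L2 = -/CFDHE/- → run C
t=11: L0/L1/L2 = -/CFDHE/- → run C
t=12: L0/L1/L2 = -/CFDHE/- → run C
t=13: L0/L1/L2 = -/CFDHE/- → run C
t=14: L0/L1/L2 = -/FDHE/C → run F
t=15: L0/L1/L2 = -/FDHE/C → run F
t=16: L0/L1/L2 = -/DHE/C → run D
t=17: L0/L1/L2 = -/DHE/C → run D
t=18: L0/L1/L2 = -/DHE/C → run D
t=19: L0/L1/L2 = -/DHE/C → run D
t=20: L0/L1/L2 = -/HE/C → run H
t=21: L0/L1/L2 = -/HE/C → run H
t=22: L0/L1/L2 = -/HE/C → run H
t=23: L0/L1/L2 = -/E/C → run E
t=24: L0/L1/L2 = -/E/C → run E
t=25: L0/L1/L2 = -/E/C → run E
t=26: L0/L1/L2 = -/E/C → run E
t=27: L0/L1/L2 = -/-/CE → run C
t=28: L0/L1/L2 = -/-/E → run E
t=29: L0/L1/L2 = -/-/E → run E
t=30: (idle)
t=31: (idle)
t=32: (idle)
t=33: (idle)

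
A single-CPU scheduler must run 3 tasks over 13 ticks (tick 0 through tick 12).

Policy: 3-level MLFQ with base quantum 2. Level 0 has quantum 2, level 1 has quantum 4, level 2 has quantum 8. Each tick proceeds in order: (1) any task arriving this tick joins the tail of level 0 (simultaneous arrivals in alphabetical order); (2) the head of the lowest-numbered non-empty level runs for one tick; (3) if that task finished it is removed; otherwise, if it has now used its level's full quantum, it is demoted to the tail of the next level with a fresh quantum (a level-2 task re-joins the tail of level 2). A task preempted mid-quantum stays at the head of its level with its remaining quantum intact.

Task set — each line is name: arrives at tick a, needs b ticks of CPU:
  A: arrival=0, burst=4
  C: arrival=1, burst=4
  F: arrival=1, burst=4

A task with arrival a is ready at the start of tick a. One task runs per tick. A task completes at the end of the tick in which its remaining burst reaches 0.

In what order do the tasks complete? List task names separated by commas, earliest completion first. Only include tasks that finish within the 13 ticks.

completion order = A, C, F

t=0: L0/L1/L2 = A/-/- → run A
t=1: L0/L1/L2 = ACF/-/- → run A
t=2: L0/L1/L2 = CF/A/- → run C
t=3: L0/L1/L2 = CF/A/- → run C
t=4: L0/L1/L2 = F/AC/- → run F
t=5: L0/L1/L2 = F/AC/- → run F
t=6: L0/L1/L2 = -/ACF/- → run A
t=7: L0/L1/L2 = -/ACF/- → run A
t=8: L0/L1/L2 = -/CF/- → run C
t=9: L0/L1/L2 = -/CF/- → run C
t=10: L0/L1/L2 = -/F/- → run F
t=11: L0/L1/L2 = -/F/- → run F
t=12: (idle)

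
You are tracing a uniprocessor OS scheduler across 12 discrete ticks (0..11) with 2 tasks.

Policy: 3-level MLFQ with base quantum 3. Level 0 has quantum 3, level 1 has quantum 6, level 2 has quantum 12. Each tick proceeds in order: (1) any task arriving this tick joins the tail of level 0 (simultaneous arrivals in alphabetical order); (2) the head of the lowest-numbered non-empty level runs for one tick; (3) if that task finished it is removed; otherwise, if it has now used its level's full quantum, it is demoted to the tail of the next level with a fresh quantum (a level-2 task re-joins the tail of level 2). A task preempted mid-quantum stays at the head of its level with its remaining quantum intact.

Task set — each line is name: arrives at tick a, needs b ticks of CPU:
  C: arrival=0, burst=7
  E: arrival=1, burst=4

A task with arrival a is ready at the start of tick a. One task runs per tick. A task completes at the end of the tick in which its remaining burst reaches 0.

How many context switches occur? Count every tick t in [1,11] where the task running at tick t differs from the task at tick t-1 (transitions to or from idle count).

t=0: L0/L1/L2 = C/-/- → run C
t=1: L0/L1/L2 = CE/-/- → run C
t=2: L0/L1/L2 = CE/-/- → run C
t=3: L0/L1/L2 = E/C/- → run E
t=4: L0/L1/L2 = E/C/- → run E
t=5: L0/L1/L2 = E/C/- → run E
t=6: L0/L1/L2 = -/CE/- → run C
t=7: L0/L1/L2 = -/CE/- → run C
t=8: L0/L1/L2 = -/CE/- → run C
t=9: L0/L1/L2 = -/CE/- → run C
t=10: L0/L1/L2 = -/E/- → run E
t=11: (idle)

context switches = 4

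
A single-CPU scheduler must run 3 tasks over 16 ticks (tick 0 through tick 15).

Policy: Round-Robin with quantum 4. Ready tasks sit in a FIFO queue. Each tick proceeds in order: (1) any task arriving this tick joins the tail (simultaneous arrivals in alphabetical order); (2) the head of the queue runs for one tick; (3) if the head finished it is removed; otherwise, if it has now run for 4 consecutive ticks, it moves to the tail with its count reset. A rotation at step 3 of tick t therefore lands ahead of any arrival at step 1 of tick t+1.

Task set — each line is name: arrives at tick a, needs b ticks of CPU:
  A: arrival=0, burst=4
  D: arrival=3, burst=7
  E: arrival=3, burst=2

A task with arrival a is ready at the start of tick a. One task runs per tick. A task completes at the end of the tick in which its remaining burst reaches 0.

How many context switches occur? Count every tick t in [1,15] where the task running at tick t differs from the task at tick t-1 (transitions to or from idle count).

context switches = 4

t=0: queue=[A] q_used=0 → run A
t=1: queue=[A] q_used=1 → run A
t=2: queue=[A] q_used=2 → run A
t=3: queue=[A,D,E] q_used=3 → run A
t=4: queue=[D,E] q_used=0 → run D
t=5: queue=[D,E] q_used=1 → run D
t=6: queue=[D,E] q_used=2 → run D
t=7: queue=[D,E] q_used=3 → run D
t=8: queue=[E,D] q_used=0 → run E
t=9: queue=[E,D] q_used=1 → run E
t=10: queue=[D] q_used=0 → run D
t=11: queue=[D] q_used=1 → run D
t=12: queue=[D] q_used=2 → run D
t=13: (idle)
t=14: (idle)
t=15: (idle)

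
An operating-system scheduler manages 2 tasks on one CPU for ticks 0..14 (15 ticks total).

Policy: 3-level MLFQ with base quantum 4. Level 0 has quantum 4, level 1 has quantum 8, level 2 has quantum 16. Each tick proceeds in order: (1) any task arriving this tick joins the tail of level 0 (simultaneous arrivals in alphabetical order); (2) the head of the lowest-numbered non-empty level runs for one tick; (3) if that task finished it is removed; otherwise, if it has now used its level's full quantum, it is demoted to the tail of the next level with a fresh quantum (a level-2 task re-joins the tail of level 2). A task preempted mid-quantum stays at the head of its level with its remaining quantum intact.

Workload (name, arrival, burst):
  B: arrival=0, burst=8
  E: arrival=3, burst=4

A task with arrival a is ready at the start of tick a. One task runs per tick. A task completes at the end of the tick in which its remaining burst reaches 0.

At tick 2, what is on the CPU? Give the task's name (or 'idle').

t=0: L0/L1/L2 = B/-/- → run B
t=1: L0/L1/L2 = B/-/- → run B
t=2: L0/L1/L2 = B/-/- → run B
t=3: L0/L1/L2 = BE/-/- → run B
t=4: L0/L1/L2 = E/B/- → run E
t=5: L0/L1/L2 = E/B/- → run E
t=6: L0/L1/L2 = E/B/- → run E
t=7: L0/L1/L2 = E/B/- → run E
t=8: L0/L1/L2 = -/B/- → run B
t=9: L0/L1/L2 = -/B/- → run B
t=10: L0/L1/L2 = -/B/- → run B
t=11: L0/L1/L2 = -/B/- → run B
t=12: (idle)
t=13: (idle)
t=14: (idle)

running at tick 2 = B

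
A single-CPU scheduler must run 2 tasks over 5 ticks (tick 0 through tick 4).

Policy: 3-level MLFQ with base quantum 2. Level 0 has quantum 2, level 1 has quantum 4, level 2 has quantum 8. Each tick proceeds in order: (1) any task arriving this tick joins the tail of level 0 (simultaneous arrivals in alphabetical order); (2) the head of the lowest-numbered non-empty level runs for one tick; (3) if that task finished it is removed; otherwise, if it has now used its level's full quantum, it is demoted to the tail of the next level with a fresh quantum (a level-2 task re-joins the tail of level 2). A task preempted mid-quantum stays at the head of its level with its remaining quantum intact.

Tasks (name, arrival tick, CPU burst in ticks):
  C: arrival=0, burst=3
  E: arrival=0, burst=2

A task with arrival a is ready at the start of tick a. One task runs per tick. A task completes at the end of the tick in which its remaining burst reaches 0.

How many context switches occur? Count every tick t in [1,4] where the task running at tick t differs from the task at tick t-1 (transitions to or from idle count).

t=0: L0/L1/L2 = CE/-/- → run C
t=1: L0/L1/L2 = CE/-/- → run C
t=2: L0/L1/L2 = E/C/- → run E
t=3: L0/L1/L2 = E/C/- → run E
t=4: L0/L1/L2 = -/C/- → run C

context switches = 2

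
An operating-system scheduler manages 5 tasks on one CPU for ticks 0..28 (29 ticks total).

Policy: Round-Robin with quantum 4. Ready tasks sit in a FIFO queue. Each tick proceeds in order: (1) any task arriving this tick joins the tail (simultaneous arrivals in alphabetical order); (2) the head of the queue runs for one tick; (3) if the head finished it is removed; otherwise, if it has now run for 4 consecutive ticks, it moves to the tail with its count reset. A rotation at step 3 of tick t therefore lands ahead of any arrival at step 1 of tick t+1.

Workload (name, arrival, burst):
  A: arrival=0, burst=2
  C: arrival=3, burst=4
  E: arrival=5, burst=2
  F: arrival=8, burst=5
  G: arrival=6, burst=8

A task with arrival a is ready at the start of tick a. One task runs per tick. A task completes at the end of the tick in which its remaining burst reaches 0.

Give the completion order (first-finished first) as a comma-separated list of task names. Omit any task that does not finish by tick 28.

completion order = A, C, E, G, F

t=0: queue=[A] q_used=0 → run A
t=1: queue=[A] q_used=1 → run A
t=2: (idle)
t=3: queue=[C] q_used=0 → run C
t=4: queue=[C] q_used=1 → run C
t=5: queue=[C,E] q_used=2 → run C
t=6: queue=[C,E,G] q_used=3 → run C
t=7: queue=[E,G] q_used=0 → run E
t=8: queue=[E,G,F] q_used=1 → run E
t=9: queue=[G,F] q_used=0 → run G
t=10: queue=[G,F] q_used=1 → run G
t=11: queue=[G,F] q_used=2 → run G
t=12: queue=[G,F] q_used=3 → run G
t=13: queue=[F,G] q_used=0 → run F
t=14: queue=[F,G] q_used=1 → run F
t=15: queue=[F,G] q_used=2 → run F
t=16: queue=[F,G] q_used=3 → run F
t=17: queue=[G,F] q_used=0 → run G
t=18: queue=[G,F] q_used=1 → run G
t=19: queue=[G,F] q_used=2 → run G
t=20: queue=[G,F] q_used=3 → run G
t=21: queue=[F] q_used=0 → run F
t=22: (idle)
t=23: (idle)
t=24: (idle)
t=25: (idle)
t=26: (idle)
t=27: (idle)
t=28: (idle)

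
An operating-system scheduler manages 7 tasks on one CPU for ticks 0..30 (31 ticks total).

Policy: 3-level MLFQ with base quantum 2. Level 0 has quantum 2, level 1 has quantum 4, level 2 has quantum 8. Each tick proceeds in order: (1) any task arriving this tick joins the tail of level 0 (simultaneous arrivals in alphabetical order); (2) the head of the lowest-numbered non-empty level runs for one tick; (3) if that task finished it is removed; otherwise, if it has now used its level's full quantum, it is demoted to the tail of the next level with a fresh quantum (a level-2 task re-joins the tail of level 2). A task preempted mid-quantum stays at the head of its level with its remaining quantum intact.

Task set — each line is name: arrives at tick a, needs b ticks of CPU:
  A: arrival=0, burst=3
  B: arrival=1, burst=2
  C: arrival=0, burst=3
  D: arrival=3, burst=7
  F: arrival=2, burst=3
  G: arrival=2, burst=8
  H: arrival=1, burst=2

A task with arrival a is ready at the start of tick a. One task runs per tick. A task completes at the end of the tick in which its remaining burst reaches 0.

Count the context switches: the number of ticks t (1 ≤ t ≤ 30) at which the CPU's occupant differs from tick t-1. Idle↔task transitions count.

t=0: L0/L1/L2 = AC/-/- → run A
t=1: L0/L1/L2 = ACBH/-/- → run A
t=2: L0/L1/L2 = CBHFG/A/- → run C
t=3: L0/L1/L2 = CBHFGD/A/- → run C
t=4: L0/L1/L2 = BHFGD/AC/- → run B
t=5: L0/L1/L2 = BHFGD/AC/- → run B
t=6: L0/L1/L2 = HFGD/AC/- → run H
t=7: L0/L1/L2 = HFGD/AC/- → run H
t=8: L0/L1/L2 = FGD/AC/- → run F
t=9: L0/L1/L2 = FGD/AC/- → run F
t=10: L0/L1/L2 = GD/ACF/- → run G
t=11: L0/L1/L2 = GD/ACF/- → run G
t=12: L0/L1/L2 = D/ACFG/- → run D
t=13: L0/L1/L2 = D/ACFG/- → run D
t=14: L0/L1/L2 = -/ACFGD/- → run A
t=15: L0/L1/L2 = -/CFGD/- → run C
t=16: L0/L1/L2 = -/FGD/- → run F
t=17: L0/L1/L2 = -/GD/- → run G
t=18: L0/L1/L2 = -/GD/- → run G
t=19: L0/L1/L2 = -/GD/- → run G
t=20: L0/L1/L2 = -/GD/- → run G
t=21: L0/L1/L2 = -/D/G → run D
t=22: L0/L1/L2 = -/D/G → run D
t=23: L0/L1/L2 = -/D/G → run D
t=24: L0/L1/L2 = -/D/G → run D
t=25: L0/L1/L2 = -/-/GD → run G
t=26: L0/L1/L2 = -/-/GD → run G
t=27: L0/L1/L2 = -/-/D → run D
t=28: (idle)
t=29: (idle)
t=30: (idle)

context switches = 14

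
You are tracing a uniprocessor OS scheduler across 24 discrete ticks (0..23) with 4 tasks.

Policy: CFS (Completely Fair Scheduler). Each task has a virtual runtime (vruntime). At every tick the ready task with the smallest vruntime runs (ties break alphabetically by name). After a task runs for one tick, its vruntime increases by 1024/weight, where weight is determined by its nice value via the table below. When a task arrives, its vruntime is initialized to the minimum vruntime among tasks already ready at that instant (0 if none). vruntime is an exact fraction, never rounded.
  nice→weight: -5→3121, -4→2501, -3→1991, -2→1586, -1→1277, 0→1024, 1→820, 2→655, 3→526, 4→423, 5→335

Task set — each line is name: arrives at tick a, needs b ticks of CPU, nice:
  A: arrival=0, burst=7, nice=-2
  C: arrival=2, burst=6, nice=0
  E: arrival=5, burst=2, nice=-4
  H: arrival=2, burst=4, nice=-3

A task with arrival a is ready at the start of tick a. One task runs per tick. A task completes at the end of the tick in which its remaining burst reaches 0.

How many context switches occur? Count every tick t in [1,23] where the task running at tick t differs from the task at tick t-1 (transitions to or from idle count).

t=0: vr[A=0] → run A
t=1: vr[A=512/793] → run A
t=2: vr[A=1024/793 C=1024/793 H=1024/793] → run A
t=3: vr[A=1536/793 C=1024/793 H=1024/793] → run C
t=4: vr[A=1536/793 C=1817/793 H=1024/793] → run H
t=5: vr[A=1536/793 C=1817/793 E=2850816/1578863 H=2850816/1578863] → run E
t=6: vr[A=1536/793 C=1817/793 E=143387648/64733383 H=2850816/1578863] → run H
t=7: vr[A=1536/793 C=1817/793 E=143387648/64733383 H=3662848/1578863] → run A
t=8: vr[A=2048/793 C=1817/793 E=143387648/64733383 H=3662848/1578863] → run E
t=9: vr[A=2048/793 C=1817/793 H=3662848/1578863] → run C
t=10: vr[A=2048/793 C=2610/793 H=3662848/1578863] → run H
t=11: vr[A=2048/793 C=2610/793 H=4474880/1578863] → run A
t=12: vr[A=2560/793 C=2610/793 H=4474880/1578863] → run H
t=13: vr[A=2560/793 C=2610/793] → run A
t=14: vr[A=3072/793 C=2610/793] → run C
t=15: vr[A=3072/793 C=3403/793] → run A
t=16: vr[C=3403/793] → run C
t=17: vr[C=4196/793] → run C
t=18: vr[C=4989/793] → run C
t=19: (idle)
t=20: (idle)
t=21: (idle)
t=22: (idle)
t=23: (idle)

context switches = 15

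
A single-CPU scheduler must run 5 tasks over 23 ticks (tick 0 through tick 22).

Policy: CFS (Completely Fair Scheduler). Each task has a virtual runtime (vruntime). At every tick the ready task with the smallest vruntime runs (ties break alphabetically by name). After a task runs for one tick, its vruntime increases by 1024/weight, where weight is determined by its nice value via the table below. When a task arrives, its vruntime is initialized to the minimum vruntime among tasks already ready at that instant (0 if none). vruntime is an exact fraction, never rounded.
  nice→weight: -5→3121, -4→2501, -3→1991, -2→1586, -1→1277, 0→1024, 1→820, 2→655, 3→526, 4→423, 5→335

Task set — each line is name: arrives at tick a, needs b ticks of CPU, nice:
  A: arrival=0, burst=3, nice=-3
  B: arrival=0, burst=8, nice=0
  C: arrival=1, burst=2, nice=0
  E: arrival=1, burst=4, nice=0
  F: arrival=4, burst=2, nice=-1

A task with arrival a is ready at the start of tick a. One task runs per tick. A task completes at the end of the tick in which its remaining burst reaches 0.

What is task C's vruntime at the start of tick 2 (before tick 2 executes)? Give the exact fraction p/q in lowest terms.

vruntime(C, start of tick 2) = 0/1

t=0: vr[A=0 B=0] → run A
t=1: vr[A=1024/1991 B=0 C=0 E=0] → run B
t=2: vr[A=1024/1991 B=1 C=0 E=0] → run C
t=3: vr[A=1024/1991 B=1 C=1 E=0] → run E
t=4: vr[A=1024/1991 B=1 C=1 E=1 F=1024/1991] → run A
t=5: vr[A=2048/1991 B=1 C=1 E=1 F=1024/1991] → run F
t=6: vr[A=2048/1991 B=1 C=1 E=1 F=3346432/2542507] → run B
t=7: vr[A=2048/1991 B=2 C=1 E=1 F=3346432/2542507] → run C
t=8: vr[A=2048/1991 B=2 E=1 F=3346432/2542507] → run E
t=9: vr[A=2048/1991 B=2 E=2 F=3346432/2542507] → run A
t=10: vr[B=2 E=2 F=3346432/2542507] → run F
t=11: vr[B=2 E=2] → run B
t=12: vr[B=3 E=2] → run E
t=13: vr[B=3 E=3] → run B
t=14: vr[B=4 E=3] → run E
t=15: vr[B=4] → run B
t=16: vr[B=5] → run B
t=17: vr[B=6] → run B
t=18: vr[B=7] → run B
t=19: (idle)
t=20: (idle)
t=21: (idle)
t=22: (idle)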